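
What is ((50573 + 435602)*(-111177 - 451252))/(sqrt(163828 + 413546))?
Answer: -39062702725*sqrt(577374)/82482 ≈ -3.5986e+8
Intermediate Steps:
((50573 + 435602)*(-111177 - 451252))/(sqrt(163828 + 413546)) = (486175*(-562429))/(sqrt(577374)) = -39062702725*sqrt(577374)/82482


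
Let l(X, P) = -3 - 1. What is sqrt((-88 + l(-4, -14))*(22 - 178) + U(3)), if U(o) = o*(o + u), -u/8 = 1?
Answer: 9*sqrt(177) ≈ 119.74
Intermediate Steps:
u = -8 (u = -8*1 = -8)
l(X, P) = -4
U(o) = o*(-8 + o) (U(o) = o*(o - 8) = o*(-8 + o))
sqrt((-88 + l(-4, -14))*(22 - 178) + U(3)) = sqrt((-88 - 4)*(22 - 178) + 3*(-8 + 3)) = sqrt(-92*(-156) + 3*(-5)) = sqrt(14352 - 15) = sqrt(14337) = 9*sqrt(177)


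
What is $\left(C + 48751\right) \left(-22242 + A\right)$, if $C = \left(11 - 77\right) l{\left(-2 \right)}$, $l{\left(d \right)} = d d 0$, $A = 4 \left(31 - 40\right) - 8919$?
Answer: $-1520884947$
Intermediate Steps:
$A = -8955$ ($A = 4 \left(-9\right) - 8919 = -36 - 8919 = -8955$)
$l{\left(d \right)} = 0$ ($l{\left(d \right)} = d^{2} \cdot 0 = 0$)
$C = 0$ ($C = \left(11 - 77\right) 0 = \left(-66\right) 0 = 0$)
$\left(C + 48751\right) \left(-22242 + A\right) = \left(0 + 48751\right) \left(-22242 - 8955\right) = 48751 \left(-31197\right) = -1520884947$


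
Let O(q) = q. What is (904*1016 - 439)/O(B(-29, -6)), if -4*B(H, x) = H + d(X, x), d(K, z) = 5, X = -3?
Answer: 918025/6 ≈ 1.5300e+5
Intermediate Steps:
B(H, x) = -5/4 - H/4 (B(H, x) = -(H + 5)/4 = -(5 + H)/4 = -5/4 - H/4)
(904*1016 - 439)/O(B(-29, -6)) = (904*1016 - 439)/(-5/4 - 1/4*(-29)) = (918464 - 439)/(-5/4 + 29/4) = 918025/6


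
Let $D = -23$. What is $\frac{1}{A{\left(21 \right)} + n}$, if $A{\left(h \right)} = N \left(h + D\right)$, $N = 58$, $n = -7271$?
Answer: $- \frac{1}{7387} \approx -0.00013537$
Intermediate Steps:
$A{\left(h \right)} = -1334 + 58 h$ ($A{\left(h \right)} = 58 \left(h - 23\right) = 58 \left(-23 + h\right) = -1334 + 58 h$)
$\frac{1}{A{\left(21 \right)} + n} = \frac{1}{\left(-1334 + 58 \cdot 21\right) - 7271} = \frac{1}{\left(-1334 + 1218\right) - 7271} = \frac{1}{-116 - 7271} = \frac{1}{-7387} = - \frac{1}{7387}$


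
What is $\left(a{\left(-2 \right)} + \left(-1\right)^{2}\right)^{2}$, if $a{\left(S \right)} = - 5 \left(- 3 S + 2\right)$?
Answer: $1521$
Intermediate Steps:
$a{\left(S \right)} = -10 + 15 S$ ($a{\left(S \right)} = - 5 \left(2 - 3 S\right) = -10 + 15 S$)
$\left(a{\left(-2 \right)} + \left(-1\right)^{2}\right)^{2} = \left(\left(-10 + 15 \left(-2\right)\right) + \left(-1\right)^{2}\right)^{2} = \left(\left(-10 - 30\right) + 1\right)^{2} = \left(-40 + 1\right)^{2} = \left(-39\right)^{2} = 1521$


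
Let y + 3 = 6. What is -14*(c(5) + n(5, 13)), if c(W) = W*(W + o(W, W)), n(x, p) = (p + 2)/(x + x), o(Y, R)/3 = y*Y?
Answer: -3521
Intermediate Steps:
y = 3 (y = -3 + 6 = 3)
o(Y, R) = 9*Y (o(Y, R) = 3*(3*Y) = 9*Y)
n(x, p) = (2 + p)/(2*x) (n(x, p) = (2 + p)/((2*x)) = (2 + p)*(1/(2*x)) = (2 + p)/(2*x))
c(W) = 10*W² (c(W) = W*(W + 9*W) = W*(10*W) = 10*W²)
-14*(c(5) + n(5, 13)) = -14*(10*5² + (½)*(2 + 13)/5) = -14*(10*25 + (½)*(⅕)*15) = -14*(250 + 3/2) = -14*503/2 = -3521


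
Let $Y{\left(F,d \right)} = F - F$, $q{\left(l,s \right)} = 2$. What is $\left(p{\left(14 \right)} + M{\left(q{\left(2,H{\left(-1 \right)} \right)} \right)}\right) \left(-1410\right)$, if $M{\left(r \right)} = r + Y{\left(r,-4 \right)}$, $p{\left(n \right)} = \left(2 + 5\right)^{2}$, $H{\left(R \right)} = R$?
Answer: $-71910$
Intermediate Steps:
$p{\left(n \right)} = 49$ ($p{\left(n \right)} = 7^{2} = 49$)
$Y{\left(F,d \right)} = 0$
$M{\left(r \right)} = r$ ($M{\left(r \right)} = r + 0 = r$)
$\left(p{\left(14 \right)} + M{\left(q{\left(2,H{\left(-1 \right)} \right)} \right)}\right) \left(-1410\right) = \left(49 + 2\right) \left(-1410\right) = 51 \left(-1410\right) = -71910$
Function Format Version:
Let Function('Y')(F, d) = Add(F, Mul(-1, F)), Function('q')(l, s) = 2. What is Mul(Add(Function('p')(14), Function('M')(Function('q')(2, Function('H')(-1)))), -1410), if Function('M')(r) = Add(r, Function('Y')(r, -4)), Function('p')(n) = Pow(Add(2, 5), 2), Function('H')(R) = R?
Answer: -71910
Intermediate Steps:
Function('p')(n) = 49 (Function('p')(n) = Pow(7, 2) = 49)
Function('Y')(F, d) = 0
Function('M')(r) = r (Function('M')(r) = Add(r, 0) = r)
Mul(Add(Function('p')(14), Function('M')(Function('q')(2, Function('H')(-1)))), -1410) = Mul(Add(49, 2), -1410) = Mul(51, -1410) = -71910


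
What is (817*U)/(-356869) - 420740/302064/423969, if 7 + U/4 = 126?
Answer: -12450976089977333/11425675998394476 ≈ -1.0897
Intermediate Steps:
U = 476 (U = -28 + 4*126 = -28 + 504 = 476)
(817*U)/(-356869) - 420740/302064/423969 = (817*476)/(-356869) - 420740/302064/423969 = 388892*(-1/356869) - 420740*1/302064*(1/423969) = -388892/356869 - 105185/75516*1/423969 = -388892/356869 - 105185/32016443004 = -12450976089977333/11425675998394476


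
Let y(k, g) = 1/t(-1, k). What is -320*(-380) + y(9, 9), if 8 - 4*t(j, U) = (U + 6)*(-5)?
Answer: 10092804/83 ≈ 1.2160e+5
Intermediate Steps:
t(j, U) = 19/2 + 5*U/4 (t(j, U) = 2 - (U + 6)*(-5)/4 = 2 - (6 + U)*(-5)/4 = 2 - (-30 - 5*U)/4 = 2 + (15/2 + 5*U/4) = 19/2 + 5*U/4)
y(k, g) = 1/(19/2 + 5*k/4)
-320*(-380) + y(9, 9) = -320*(-380) + 4/(38 + 5*9) = 121600 + 4/(38 + 45) = 121600 + 4/83 = 10092804/83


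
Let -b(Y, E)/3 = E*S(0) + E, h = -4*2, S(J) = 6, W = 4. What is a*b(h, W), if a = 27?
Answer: -2268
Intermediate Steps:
h = -8
b(Y, E) = -21*E (b(Y, E) = -3*(E*6 + E) = -3*(6*E + E) = -21*E)
a*b(h, W) = 27*(-21*4) = 27*(-84) = -2268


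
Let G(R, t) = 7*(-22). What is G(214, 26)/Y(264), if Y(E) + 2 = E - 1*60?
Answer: -77/101 ≈ -0.76238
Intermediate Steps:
G(R, t) = -154
Y(E) = -62 + E (Y(E) = -2 + (E - 1*60) = -2 + (E - 60) = -2 + (-60 + E) = -62 + E)
G(214, 26)/Y(264) = -154/(-62 + 264) = -154/202 = -154*1/202 = -77/101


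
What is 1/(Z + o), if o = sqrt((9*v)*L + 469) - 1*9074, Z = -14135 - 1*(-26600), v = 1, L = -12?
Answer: 1/3410 ≈ 0.00029326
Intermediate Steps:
Z = 12465 (Z = -14135 + 26600 = 12465)
o = -9055 (o = sqrt((9*1)*(-12) + 469) - 1*9074 = sqrt(9*(-12) + 469) - 9074 = sqrt(-108 + 469) - 9074 = sqrt(361) - 9074 = 19 - 9074 = -9055)
1/(Z + o) = 1/(12465 - 9055) = 1/3410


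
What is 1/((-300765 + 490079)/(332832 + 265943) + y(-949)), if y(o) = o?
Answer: -598775/568048161 ≈ -0.0010541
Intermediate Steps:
1/((-300765 + 490079)/(332832 + 265943) + y(-949)) = 1/((-300765 + 490079)/(332832 + 265943) - 949) = 1/(189314/598775 - 949) = 1/(-568048161/598775) = -598775/568048161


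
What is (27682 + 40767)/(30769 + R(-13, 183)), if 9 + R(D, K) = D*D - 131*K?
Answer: 68449/6956 ≈ 9.8403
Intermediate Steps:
R(D, K) = -9 + D² - 131*K (R(D, K) = -9 + (D*D - 131*K) = -9 + (D² - 131*K) = -9 + D² - 131*K)
(27682 + 40767)/(30769 + R(-13, 183)) = (27682 + 40767)/(30769 + (-9 + (-13)² - 131*183)) = 68449/(30769 + (-9 + 169 - 23973)) = 68449/(30769 - 23813) = 68449/6956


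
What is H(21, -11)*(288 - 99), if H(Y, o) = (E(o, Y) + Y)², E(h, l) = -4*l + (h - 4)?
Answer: 1149876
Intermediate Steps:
E(h, l) = -4 + h - 4*l (E(h, l) = -4*l + (-4 + h) = -4 + h - 4*l)
H(Y, o) = (-4 + o - 3*Y)² (H(Y, o) = ((-4 + o - 4*Y) + Y)² = (-4 + o - 3*Y)²)
H(21, -11)*(288 - 99) = (4 - 1*(-11) + 3*21)²*(288 - 99) = (4 + 11 + 63)²*189 = 78²*189 = 6084*189 = 1149876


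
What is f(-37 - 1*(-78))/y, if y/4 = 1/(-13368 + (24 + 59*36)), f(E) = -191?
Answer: 535755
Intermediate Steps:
y = -1/2805 (y = 4/(-13368 + (24 + 59*36)) = 4/(-13368 + (24 + 2124)) = 4/(-13368 + 2148) = 4/(-11220) = 4*(-1/11220) = -1/2805 ≈ -0.00035651)
f(-37 - 1*(-78))/y = -191/(-1/2805) = -191*(-2805) = 535755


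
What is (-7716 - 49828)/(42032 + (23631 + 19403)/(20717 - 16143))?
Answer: -131603128/96148701 ≈ -1.3687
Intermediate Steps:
(-7716 - 49828)/(42032 + (23631 + 19403)/(20717 - 16143)) = -57544/(42032 + 43034/4574) = -57544/(42032 + 43034*(1/4574)) = -57544/(42032 + 21517/2287) = -57544/96148701/2287 = -57544*2287/96148701 = -131603128/96148701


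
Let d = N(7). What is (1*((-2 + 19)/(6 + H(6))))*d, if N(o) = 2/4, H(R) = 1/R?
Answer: 51/37 ≈ 1.3784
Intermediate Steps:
N(o) = ½ (N(o) = 2*(¼) = ½)
d = ½ ≈ 0.50000
(1*((-2 + 19)/(6 + H(6))))*d = (1*((-2 + 19)/(6 + 1/6)))*(½) = (1*(17/(6 + ⅙)))*(½) = (1*(17/(37/6)))*(½) = (1*(17*(6/37)))*(½) = (1*(102/37))*(½) = (102/37)*(½) = 51/37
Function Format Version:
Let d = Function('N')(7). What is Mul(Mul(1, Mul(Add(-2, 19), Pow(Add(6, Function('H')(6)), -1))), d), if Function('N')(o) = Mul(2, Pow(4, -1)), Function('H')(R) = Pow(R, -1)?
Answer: Rational(51, 37) ≈ 1.3784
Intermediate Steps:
Function('N')(o) = Rational(1, 2) (Function('N')(o) = Mul(2, Rational(1, 4)) = Rational(1, 2))
d = Rational(1, 2) ≈ 0.50000
Mul(Mul(1, Mul(Add(-2, 19), Pow(Add(6, Function('H')(6)), -1))), d) = Mul(Mul(1, Mul(Add(-2, 19), Pow(Add(6, Pow(6, -1)), -1))), Rational(1, 2)) = Mul(Mul(1, Mul(17, Pow(Add(6, Rational(1, 6)), -1))), Rational(1, 2)) = Mul(Mul(1, Mul(17, Pow(Rational(37, 6), -1))), Rational(1, 2)) = Mul(Mul(1, Mul(17, Rational(6, 37))), Rational(1, 2)) = Mul(Mul(1, Rational(102, 37)), Rational(1, 2)) = Mul(Rational(102, 37), Rational(1, 2)) = Rational(51, 37)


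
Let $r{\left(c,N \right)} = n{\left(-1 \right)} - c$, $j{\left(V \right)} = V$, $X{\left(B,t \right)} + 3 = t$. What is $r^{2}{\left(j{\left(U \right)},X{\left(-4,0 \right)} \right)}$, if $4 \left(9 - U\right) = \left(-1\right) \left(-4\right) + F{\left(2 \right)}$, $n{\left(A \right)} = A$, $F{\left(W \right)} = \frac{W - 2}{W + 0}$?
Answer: $81$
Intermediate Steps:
$F{\left(W \right)} = \frac{-2 + W}{W}$
$X{\left(B,t \right)} = -3 + t$
$U = 8$ ($U = 9 - \frac{\left(-1\right) \left(-4\right) + \frac{-2 + 2}{2}}{4} = 9 - \frac{4 + \frac{1}{2} \cdot 0}{4} = 9 - \frac{4 + 0}{4} = 9 - 1 = 8$)
$r{\left(c,N \right)} = -1 - c$
$r^{2}{\left(j{\left(U \right)},X{\left(-4,0 \right)} \right)} = \left(-1 - 8\right)^{2} = \left(-9\right)^{2} = 81$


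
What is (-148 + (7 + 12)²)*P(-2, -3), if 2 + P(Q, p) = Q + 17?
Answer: 2769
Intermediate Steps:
P(Q, p) = 15 + Q (P(Q, p) = -2 + (Q + 17) = -2 + (17 + Q) = 15 + Q)
(-148 + (7 + 12)²)*P(-2, -3) = (-148 + (7 + 12)²)*(15 - 2) = (-148 + 19²)*13 = (-148 + 361)*13 = 213*13 = 2769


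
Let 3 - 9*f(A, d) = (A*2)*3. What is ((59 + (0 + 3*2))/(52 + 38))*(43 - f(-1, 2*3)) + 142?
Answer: 517/3 ≈ 172.33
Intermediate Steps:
f(A, d) = 1/3 - 2*A/3 (f(A, d) = 1/3 - A*2*3/9 = 1/3 - 2*A*3/9 = 1/3 - 2*A/3)
((59 + (0 + 3*2))/(52 + 38))*(43 - f(-1, 2*3)) + 142 = ((59 + (0 + 3*2))/(52 + 38))*(43 - (1/3 - 2/3*(-1))) + 142 = ((59 + (0 + 6))/90)*(43 - (1/3 + 2/3)) + 142 = ((59 + 6)*(1/90))*(43 - 1*1) + 142 = (65*(1/90))*(43 - 1) + 142 = (13/18)*42 + 142 = 91/3 + 142 = 517/3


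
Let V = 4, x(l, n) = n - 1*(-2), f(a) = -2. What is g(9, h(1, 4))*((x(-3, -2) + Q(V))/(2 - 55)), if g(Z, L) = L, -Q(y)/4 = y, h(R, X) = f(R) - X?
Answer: -96/53 ≈ -1.8113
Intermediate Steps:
x(l, n) = 2 + n (x(l, n) = n + 2 = 2 + n)
h(R, X) = -2 - X
Q(y) = -4*y
g(9, h(1, 4))*((x(-3, -2) + Q(V))/(2 - 55)) = (-2 - 1*4)*(((2 - 2) - 4*4)/(2 - 55)) = (-2 - 4)*((0 - 16)/(-53)) = -(-96)*(-1)/53 = -6*16/53 = -96/53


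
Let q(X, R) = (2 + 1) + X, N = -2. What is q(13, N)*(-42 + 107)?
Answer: 1040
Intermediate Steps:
q(X, R) = 3 + X
q(13, N)*(-42 + 107) = (3 + 13)*(-42 + 107) = 16*65 = 1040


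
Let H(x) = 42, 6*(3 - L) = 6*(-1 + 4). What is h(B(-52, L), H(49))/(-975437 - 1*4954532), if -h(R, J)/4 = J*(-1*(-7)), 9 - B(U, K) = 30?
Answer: 1176/5929969 ≈ 0.00019831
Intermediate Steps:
L = 0 (L = 3 - (-1 + 4) = 3 - 3 = 0)
B(U, K) = -21 (B(U, K) = 9 - 1*30 = 9 - 30 = -21)
h(R, J) = -28*J (h(R, J) = -4*J*(-1*(-7)) = -4*J*7 = -28*J)
h(B(-52, L), H(49))/(-975437 - 1*4954532) = (-28*42)/(-975437 - 1*4954532) = -1176/(-975437 - 4954532) = -1176/(-5929969) = -1176*(-1/5929969) = 1176/5929969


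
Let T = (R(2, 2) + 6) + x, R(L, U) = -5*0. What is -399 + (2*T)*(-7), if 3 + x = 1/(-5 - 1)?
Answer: -1316/3 ≈ -438.67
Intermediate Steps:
R(L, U) = 0
x = -19/6 (x = -3 + 1/(-5 - 1) = -3 + 1/(-6) = -3 - ⅙ = -19/6 ≈ -3.1667)
T = 17/6 (T = (0 + 6) - 19/6 = 6 - 19/6 = 17/6 ≈ 2.8333)
-399 + (2*T)*(-7) = -399 + (2*(17/6))*(-7) = -399 + (17/3)*(-7) = -399 - 119/3 = -1316/3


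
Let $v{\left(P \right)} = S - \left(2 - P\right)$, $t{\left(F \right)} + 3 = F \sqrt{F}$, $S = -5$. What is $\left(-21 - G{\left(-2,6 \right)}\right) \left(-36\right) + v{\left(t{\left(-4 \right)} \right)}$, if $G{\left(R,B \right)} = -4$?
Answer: $602 - 8 i \approx 602.0 - 8.0 i$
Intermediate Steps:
$t{\left(F \right)} = -3 + F^{\frac{3}{2}}$ ($t{\left(F \right)} = -3 + F \sqrt{F} = -3 + F^{\frac{3}{2}}$)
$v{\left(P \right)} = -7 + P$ ($v{\left(P \right)} = -5 - \left(2 - P\right) = -5 + \left(-2 + P\right) = -7 + P$)
$\left(-21 - G{\left(-2,6 \right)}\right) \left(-36\right) + v{\left(t{\left(-4 \right)} \right)} = \left(-21 - -4\right) \left(-36\right) - \left(10 + 8 i\right) = \left(-21 + 4\right) \left(-36\right) - \left(10 + 8 i\right) = \left(-17\right) \left(-36\right) - \left(10 + 8 i\right) = 612 - \left(10 + 8 i\right) = 602 - 8 i$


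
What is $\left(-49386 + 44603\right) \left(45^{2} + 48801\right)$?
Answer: $-243100758$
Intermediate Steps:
$\left(-49386 + 44603\right) \left(45^{2} + 48801\right) = - 4783 \left(2025 + 48801\right) = \left(-4783\right) 50826 = -243100758$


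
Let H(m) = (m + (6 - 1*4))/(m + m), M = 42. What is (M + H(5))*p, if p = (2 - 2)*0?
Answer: 0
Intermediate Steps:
H(m) = (2 + m)/(2*m) (H(m) = (m + (6 - 4))/((2*m)) = (m + 2)*(1/(2*m)) = (2 + m)*(1/(2*m)) = (2 + m)/(2*m))
p = 0 (p = 0*0 = 0)
(M + H(5))*p = (42 + (½)*(2 + 5)/5)*0 = (42 + (½)*(⅕)*7)*0 = (42 + 7/10)*0 = (427/10)*0 = 0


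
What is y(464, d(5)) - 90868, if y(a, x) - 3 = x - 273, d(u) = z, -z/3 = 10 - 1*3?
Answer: -91159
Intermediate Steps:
z = -21 (z = -3*(10 - 1*3) = -3*(10 - 3) = -3*7 = -21)
d(u) = -21
y(a, x) = -270 + x (y(a, x) = 3 + (x - 273) = 3 + (-273 + x) = -270 + x)
y(464, d(5)) - 90868 = (-270 - 21) - 90868 = -291 - 90868 = -91159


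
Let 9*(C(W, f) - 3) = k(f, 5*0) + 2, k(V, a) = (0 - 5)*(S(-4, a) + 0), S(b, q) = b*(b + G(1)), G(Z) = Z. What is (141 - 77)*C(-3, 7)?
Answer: -1984/9 ≈ -220.44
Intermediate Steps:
S(b, q) = b*(1 + b) (S(b, q) = b*(b + 1) = b*(1 + b))
k(V, a) = -60 (k(V, a) = (0 - 5)*(-4*(1 - 4) + 0) = -5*(-4*(-3) + 0) = -5*(12 + 0) = -5*12 = -60)
C(W, f) = -31/9 (C(W, f) = 3 + (-60 + 2)/9 = 3 + (⅑)*(-58) = 3 - 58/9 = -31/9)
(141 - 77)*C(-3, 7) = (141 - 77)*(-31/9) = 64*(-31/9) = -1984/9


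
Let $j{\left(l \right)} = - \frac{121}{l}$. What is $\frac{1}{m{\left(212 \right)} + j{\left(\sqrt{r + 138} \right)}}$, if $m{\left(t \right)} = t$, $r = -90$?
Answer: $\frac{10176}{2142671} + \frac{484 \sqrt{3}}{2142671} \approx 0.0051405$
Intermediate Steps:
$\frac{1}{m{\left(212 \right)} + j{\left(\sqrt{r + 138} \right)}} = \frac{1}{212 - \frac{121}{\sqrt{-90 + 138}}} = \frac{1}{212 - \frac{121}{\sqrt{48}}} = \frac{1}{212 - \frac{121}{4 \sqrt{3}}} = \frac{1}{212 - 121 \frac{\sqrt{3}}{12}} = \frac{1}{212 - \frac{121 \sqrt{3}}{12}}$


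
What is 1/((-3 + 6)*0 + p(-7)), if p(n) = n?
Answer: -1/7 ≈ -0.14286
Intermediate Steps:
1/((-3 + 6)*0 + p(-7)) = 1/((-3 + 6)*0 - 7) = 1/(3*0 - 7) = 1/(0 - 7) = 1/(-7) = -1/7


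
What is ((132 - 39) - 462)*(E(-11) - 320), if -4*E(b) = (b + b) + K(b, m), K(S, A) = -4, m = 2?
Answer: 231363/2 ≈ 1.1568e+5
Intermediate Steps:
E(b) = 1 - b/2 (E(b) = -((b + b) - 4)/4 = -(2*b - 4)/4 = -(-4 + 2*b)/4 = 1 - b/2)
((132 - 39) - 462)*(E(-11) - 320) = ((132 - 39) - 462)*((1 - 1/2*(-11)) - 320) = (93 - 462)*((1 + 11/2) - 320) = -369*(13/2 - 320) = -369*(-627/2) = 231363/2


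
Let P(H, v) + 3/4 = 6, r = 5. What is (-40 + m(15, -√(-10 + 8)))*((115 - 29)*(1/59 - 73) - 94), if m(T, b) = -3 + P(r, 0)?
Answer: 28377581/118 ≈ 2.4049e+5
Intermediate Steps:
P(H, v) = 21/4 (P(H, v) = -¾ + 6 = 21/4)
m(T, b) = 9/4 (m(T, b) = -3 + 21/4 = 9/4)
(-40 + m(15, -√(-10 + 8)))*((115 - 29)*(1/59 - 73) - 94) = (-40 + 9/4)*((115 - 29)*(1/59 - 73) - 94) = -151*(86*(1/59 - 73) - 94)/4 = -151*(86*(-4306/59) - 94)/4 = -151*(-370316/59 - 94)/4 = -151/4*(-375862/59) = 28377581/118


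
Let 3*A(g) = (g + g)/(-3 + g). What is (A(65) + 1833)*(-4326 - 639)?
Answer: -282233770/31 ≈ -9.1043e+6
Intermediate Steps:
A(g) = 2*g/(3*(-3 + g)) (A(g) = ((g + g)/(-3 + g))/3 = ((2*g)/(-3 + g))/3 = (2*g/(-3 + g))/3 = 2*g/(3*(-3 + g)))
(A(65) + 1833)*(-4326 - 639) = ((⅔)*65/(-3 + 65) + 1833)*(-4326 - 639) = ((⅔)*65/62 + 1833)*(-4965) = ((⅔)*65*(1/62) + 1833)*(-4965) = (65/93 + 1833)*(-4965) = (170534/93)*(-4965) = -282233770/31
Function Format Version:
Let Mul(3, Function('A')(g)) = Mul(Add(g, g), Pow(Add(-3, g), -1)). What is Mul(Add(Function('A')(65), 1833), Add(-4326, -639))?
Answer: Rational(-282233770, 31) ≈ -9.1043e+6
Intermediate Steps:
Function('A')(g) = Mul(Rational(2, 3), g, Pow(Add(-3, g), -1)) (Function('A')(g) = Mul(Rational(1, 3), Mul(Add(g, g), Pow(Add(-3, g), -1))) = Mul(Rational(1, 3), Mul(Mul(2, g), Pow(Add(-3, g), -1))) = Mul(Rational(1, 3), Mul(2, g, Pow(Add(-3, g), -1))) = Mul(Rational(2, 3), g, Pow(Add(-3, g), -1)))
Mul(Add(Function('A')(65), 1833), Add(-4326, -639)) = Mul(Add(Mul(Rational(2, 3), 65, Pow(Add(-3, 65), -1)), 1833), Add(-4326, -639)) = Mul(Add(Mul(Rational(2, 3), 65, Pow(62, -1)), 1833), -4965) = Mul(Add(Mul(Rational(2, 3), 65, Rational(1, 62)), 1833), -4965) = Mul(Add(Rational(65, 93), 1833), -4965) = Mul(Rational(170534, 93), -4965) = Rational(-282233770, 31)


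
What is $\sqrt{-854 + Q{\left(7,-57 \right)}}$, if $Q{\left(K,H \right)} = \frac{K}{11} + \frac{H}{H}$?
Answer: $\frac{4 i \sqrt{6446}}{11} \approx 29.195 i$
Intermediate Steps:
$Q{\left(K,H \right)} = 1 + \frac{K}{11}$ ($Q{\left(K,H \right)} = K \frac{1}{11} + 1 = \frac{K}{11} + 1 = 1 + \frac{K}{11}$)
$\sqrt{-854 + Q{\left(7,-57 \right)}} = \sqrt{-854 + \left(1 + \frac{1}{11} \cdot 7\right)} = \sqrt{-854 + \left(1 + \frac{7}{11}\right)} = \sqrt{-854 + \frac{18}{11}} = \sqrt{- \frac{9376}{11}} = \frac{4 i \sqrt{6446}}{11}$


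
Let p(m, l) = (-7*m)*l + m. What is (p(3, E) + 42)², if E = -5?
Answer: 22500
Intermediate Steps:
p(m, l) = m - 7*l*m (p(m, l) = -7*l*m + m = m - 7*l*m)
(p(3, E) + 42)² = (3*(1 - 7*(-5)) + 42)² = (3*(1 + 35) + 42)² = (3*36 + 42)² = (108 + 42)² = 150² = 22500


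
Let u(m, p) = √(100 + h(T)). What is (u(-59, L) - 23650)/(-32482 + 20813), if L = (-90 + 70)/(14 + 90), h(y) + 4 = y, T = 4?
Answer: 23640/11669 ≈ 2.0259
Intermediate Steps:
h(y) = -4 + y
L = -5/26 (L = -20/104 = -20*1/104 = -5/26 ≈ -0.19231)
u(m, p) = 10 (u(m, p) = √(100 + (-4 + 4)) = √(100 + 0) = √100 = 10)
(u(-59, L) - 23650)/(-32482 + 20813) = (10 - 23650)/(-32482 + 20813) = -23640/(-11669) = -23640*(-1/11669) = 23640/11669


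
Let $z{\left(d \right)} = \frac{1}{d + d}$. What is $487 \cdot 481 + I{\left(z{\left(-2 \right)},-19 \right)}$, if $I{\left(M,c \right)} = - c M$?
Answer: $\frac{936969}{4} \approx 2.3424 \cdot 10^{5}$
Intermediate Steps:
$z{\left(d \right)} = \frac{1}{2 d}$
$I{\left(M,c \right)} = - M c$
$487 \cdot 481 + I{\left(z{\left(-2 \right)},-19 \right)} = 487 \cdot 481 - \frac{1}{2 \left(-2\right)} \left(-19\right) = 234247 - \frac{1}{2} \left(- \frac{1}{2}\right) \left(-19\right) = 234247 - \left(- \frac{1}{4}\right) \left(-19\right) = 234247 - \frac{19}{4} = \frac{936969}{4}$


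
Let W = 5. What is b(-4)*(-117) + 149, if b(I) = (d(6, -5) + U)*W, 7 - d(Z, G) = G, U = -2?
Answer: -5701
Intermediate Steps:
d(Z, G) = 7 - G
b(I) = 50 (b(I) = ((7 - 1*(-5)) - 2)*5 = ((7 + 5) - 2)*5 = (12 - 2)*5 = 10*5 = 50)
b(-4)*(-117) + 149 = 50*(-117) + 149 = -5850 + 149 = -5701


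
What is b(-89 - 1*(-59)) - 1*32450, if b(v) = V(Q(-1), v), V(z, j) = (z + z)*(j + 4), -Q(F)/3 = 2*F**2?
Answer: -32138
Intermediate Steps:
Q(F) = -6*F**2
V(z, j) = 2*z*(4 + j) (V(z, j) = (2*z)*(4 + j) = 2*z*(4 + j))
b(v) = -48 - 12*v (b(v) = 2*(-6*(-1)**2)*(4 + v) = 2*(-6*1)*(4 + v) = 2*(-6)*(4 + v) = -48 - 12*v)
b(-89 - 1*(-59)) - 1*32450 = (-48 - 12*(-89 - 1*(-59))) - 1*32450 = (-48 - 12*(-89 + 59)) - 32450 = (-48 - 12*(-30)) - 32450 = (-48 + 360) - 32450 = 312 - 32450 = -32138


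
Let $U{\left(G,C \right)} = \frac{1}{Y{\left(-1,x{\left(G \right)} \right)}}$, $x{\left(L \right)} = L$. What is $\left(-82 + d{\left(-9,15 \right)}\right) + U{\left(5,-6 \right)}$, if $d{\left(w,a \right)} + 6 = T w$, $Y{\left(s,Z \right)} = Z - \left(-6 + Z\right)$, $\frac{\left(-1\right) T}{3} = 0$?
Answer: $- \frac{527}{6} \approx -87.833$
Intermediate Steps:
$T = 0$ ($T = \left(-3\right) 0 = 0$)
$Y{\left(s,Z \right)} = 6$
$U{\left(G,C \right)} = \frac{1}{6}$
$d{\left(w,a \right)} = -6$ ($d{\left(w,a \right)} = -6 + 0 w = -6 + 0 = -6$)
$\left(-82 + d{\left(-9,15 \right)}\right) + U{\left(5,-6 \right)} = \left(-82 - 6\right) + \frac{1}{6} = -88 + \frac{1}{6} = - \frac{527}{6}$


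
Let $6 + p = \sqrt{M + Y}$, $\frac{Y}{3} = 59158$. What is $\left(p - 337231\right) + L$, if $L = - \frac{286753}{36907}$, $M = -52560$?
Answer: $- \frac{12446692712}{36907} + \sqrt{124914} \approx -3.3689 \cdot 10^{5}$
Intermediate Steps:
$Y = 177474$ ($Y = 3 \cdot 59158 = 177474$)
$L = - \frac{286753}{36907}$ ($L = \left(-286753\right) \frac{1}{36907} = - \frac{286753}{36907} \approx -7.7696$)
$p = -6 + \sqrt{124914}$ ($p = -6 + \sqrt{-52560 + 177474} = -6 + \sqrt{124914} \approx 347.43$)
$\left(p - 337231\right) + L = \left(\left(-6 + \sqrt{124914}\right) - 337231\right) - \frac{286753}{36907} = \left(-337237 + \sqrt{124914}\right) - \frac{286753}{36907} = - \frac{12446692712}{36907} + \sqrt{124914}$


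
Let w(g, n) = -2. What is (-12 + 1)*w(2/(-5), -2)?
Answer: 22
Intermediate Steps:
(-12 + 1)*w(2/(-5), -2) = (-12 + 1)*(-2) = -11*(-2) = 22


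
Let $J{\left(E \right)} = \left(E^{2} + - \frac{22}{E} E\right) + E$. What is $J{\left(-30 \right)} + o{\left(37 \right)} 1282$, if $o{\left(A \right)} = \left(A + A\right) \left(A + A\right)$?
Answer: $7021080$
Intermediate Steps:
$o{\left(A \right)} = 4 A^{2}$ ($o{\left(A \right)} = 2 A 2 A = 4 A^{2}$)
$J{\left(E \right)} = -22 + E + E^{2}$ ($J{\left(E \right)} = \left(E^{2} - 22\right) + E = \left(-22 + E^{2}\right) + E = -22 + E + E^{2}$)
$J{\left(-30 \right)} + o{\left(37 \right)} 1282 = \left(-22 - 30 + \left(-30\right)^{2}\right) + 4 \cdot 37^{2} \cdot 1282 = \left(-22 - 30 + 900\right) + 4 \cdot 1369 \cdot 1282 = 848 + 5476 \cdot 1282 = 848 + 7020232 = 7021080$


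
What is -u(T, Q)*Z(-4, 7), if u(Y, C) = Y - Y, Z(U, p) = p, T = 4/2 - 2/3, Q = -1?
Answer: 0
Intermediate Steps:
T = 4/3 (T = 4*(½) - 2*⅓ = 2 - ⅔ = 4/3 ≈ 1.3333)
u(Y, C) = 0
-u(T, Q)*Z(-4, 7) = -0*7 = -1*0 = 0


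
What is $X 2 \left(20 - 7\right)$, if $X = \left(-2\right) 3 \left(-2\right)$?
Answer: $312$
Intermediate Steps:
$X = 12$ ($X = \left(-6\right) \left(-2\right) = 12$)
$X 2 \left(20 - 7\right) = 12 \cdot 2 \left(20 - 7\right) = 12 \cdot 2 \cdot 13 = 12 \cdot 26 = 312$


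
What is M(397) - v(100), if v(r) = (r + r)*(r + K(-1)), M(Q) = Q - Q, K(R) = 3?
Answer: -20600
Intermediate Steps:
M(Q) = 0
v(r) = 2*r*(3 + r) (v(r) = (r + r)*(r + 3) = (2*r)*(3 + r) = 2*r*(3 + r))
M(397) - v(100) = 0 - 2*100*(3 + 100) = 0 - 2*100*103 = 0 - 1*20600 = 0 - 20600 = -20600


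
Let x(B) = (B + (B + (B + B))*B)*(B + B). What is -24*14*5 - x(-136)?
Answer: 15054064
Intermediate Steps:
x(B) = 2*B*(B + 3*B²) (x(B) = (B + (B + 2*B)*B)*(2*B) = (B + (3*B)*B)*(2*B) = (B + 3*B²)*(2*B) = 2*B*(B + 3*B²))
-24*14*5 - x(-136) = -24*14*5 - (-136)²*(2 + 6*(-136)) = -336*5 - 18496*(2 - 816) = -1680 - 18496*(-814) = -1680 - 1*(-15055744) = -1680 + 15055744 = 15054064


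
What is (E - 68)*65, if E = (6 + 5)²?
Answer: 3445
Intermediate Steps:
E = 121 (E = 11² = 121)
(E - 68)*65 = (121 - 68)*65 = 53*65 = 3445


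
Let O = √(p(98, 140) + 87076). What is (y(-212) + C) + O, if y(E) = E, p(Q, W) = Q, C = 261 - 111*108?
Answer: -11939 + 3*√9686 ≈ -11644.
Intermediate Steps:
C = -11727 (C = 261 - 11988 = -11727)
O = 3*√9686 (O = √(98 + 87076) = √87174 = 3*√9686 ≈ 295.25)
(y(-212) + C) + O = (-212 - 11727) + 3*√9686 = -11939 + 3*√9686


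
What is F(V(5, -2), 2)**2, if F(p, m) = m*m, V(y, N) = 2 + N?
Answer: 16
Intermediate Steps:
F(p, m) = m**2
F(V(5, -2), 2)**2 = (2**2)**2 = 4**2 = 16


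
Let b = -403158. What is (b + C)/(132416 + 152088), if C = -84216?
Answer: -243687/142252 ≈ -1.7131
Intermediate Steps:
(b + C)/(132416 + 152088) = (-403158 - 84216)/(132416 + 152088) = -487374/284504 = -487374*1/284504 = -243687/142252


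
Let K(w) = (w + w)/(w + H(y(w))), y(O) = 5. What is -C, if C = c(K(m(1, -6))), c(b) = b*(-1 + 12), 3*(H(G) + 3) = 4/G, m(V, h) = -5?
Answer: -825/58 ≈ -14.224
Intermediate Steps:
H(G) = -3 + 4/(3*G) (H(G) = -3 + (4/G)/3 = -3 + 4/(3*G))
K(w) = 2*w/(-41/15 + w) (K(w) = (w + w)/(w + (-3 + (4/3)/5)) = (2*w)/(w + (-3 + (4/3)*(⅕))) = (2*w)/(w + (-3 + 4/15)) = (2*w)/(w - 41/15) = (2*w)/(-41/15 + w) = 2*w/(-41/15 + w))
c(b) = 11*b (c(b) = b*11 = 11*b)
C = 825/58 (C = 11*(30*(-5)/(-41 + 15*(-5))) = 11*(30*(-5)/(-41 - 75)) = 11*(30*(-5)/(-116)) = 11*(30*(-5)*(-1/116)) = 11*(75/58) = 825/58 ≈ 14.224)
-C = -1*825/58 = -825/58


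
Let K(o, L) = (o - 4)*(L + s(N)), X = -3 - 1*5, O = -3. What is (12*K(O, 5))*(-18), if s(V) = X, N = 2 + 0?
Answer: -4536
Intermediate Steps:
N = 2
X = -8 (X = -3 - 5 = -8)
s(V) = -8
K(o, L) = (-8 + L)*(-4 + o) (K(o, L) = (o - 4)*(L - 8) = (-4 + o)*(-8 + L) = (-8 + L)*(-4 + o))
(12*K(O, 5))*(-18) = (12*(32 - 8*(-3) - 4*5 + 5*(-3)))*(-18) = (12*(32 + 24 - 20 - 15))*(-18) = (12*21)*(-18) = 252*(-18) = -4536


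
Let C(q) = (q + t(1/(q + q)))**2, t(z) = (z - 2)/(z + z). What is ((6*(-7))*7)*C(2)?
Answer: -1323/2 ≈ -661.50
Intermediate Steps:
t(z) = (-2 + z)/(2*z) (t(z) = (-2 + z)/((2*z)) = (-2 + z)*(1/(2*z)) = (-2 + z)/(2*z))
C(q) = (q + q*(-2 + 1/(2*q)))**2 (C(q) = (q + (-2 + 1/(q + q))/(2*(1/(q + q))))**2 = (q + (-2 + 1/(2*q))/(2*(1/(2*q))))**2 = (q + (-2 + 1/(2*q))/(2*((1/(2*q)))))**2 = (q + (2*q)*(-2 + 1/(2*q))/2)**2 = (q + q*(-2 + 1/(2*q)))**2)
((6*(-7))*7)*C(2) = ((6*(-7))*7)*((1 - 2*2)**2/4) = (-42*7)*((1 - 4)**2/4) = -147*(-3)**2/2 = -147*9/2 = -294*9/4 = -1323/2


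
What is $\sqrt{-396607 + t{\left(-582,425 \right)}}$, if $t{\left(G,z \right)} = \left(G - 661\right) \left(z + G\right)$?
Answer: $12 i \sqrt{1399} \approx 448.84 i$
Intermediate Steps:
$t{\left(G,z \right)} = \left(-661 + G\right) \left(G + z\right)$
$\sqrt{-396607 + t{\left(-582,425 \right)}} = \sqrt{-396607 - \left(143573 - 338724\right)} = \sqrt{-396607 + \left(338724 + 384702 - 280925 - 247350\right)} = \sqrt{-396607 + 195151} = \sqrt{-201456} = 12 i \sqrt{1399}$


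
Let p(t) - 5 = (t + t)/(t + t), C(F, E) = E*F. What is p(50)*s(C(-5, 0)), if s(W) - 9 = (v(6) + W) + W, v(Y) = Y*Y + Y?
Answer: 306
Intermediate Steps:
v(Y) = Y + Y² (v(Y) = Y² + Y = Y + Y²)
s(W) = 51 + 2*W (s(W) = 9 + ((6*(1 + 6) + W) + W) = 9 + ((6*7 + W) + W) = 9 + ((42 + W) + W) = 9 + (42 + 2*W) = 51 + 2*W)
p(t) = 6 (p(t) = 5 + (t + t)/(t + t) = 5 + (2*t)/((2*t)) = 5 + (2*t)*(1/(2*t)) = 5 + 1 = 6)
p(50)*s(C(-5, 0)) = 6*(51 + 2*(0*(-5))) = 6*(51 + 2*0) = 6*(51 + 0) = 6*51 = 306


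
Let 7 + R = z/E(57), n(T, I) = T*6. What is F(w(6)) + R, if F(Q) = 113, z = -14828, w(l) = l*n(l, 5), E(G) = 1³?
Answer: -14722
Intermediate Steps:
E(G) = 1
n(T, I) = 6*T
w(l) = 6*l² (w(l) = l*(6*l) = 6*l²)
R = -14835 (R = -7 - 14828/1 = -7 - 14828*1 = -7 - 14828 = -14835)
F(w(6)) + R = 113 - 14835 = -14722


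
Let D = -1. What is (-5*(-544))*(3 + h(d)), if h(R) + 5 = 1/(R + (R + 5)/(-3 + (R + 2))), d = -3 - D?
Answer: -19040/3 ≈ -6346.7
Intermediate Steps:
d = -2 (d = -3 - 1*(-1) = -3 + 1 = -2)
h(R) = -5 + 1/(R + (5 + R)/(-1 + R)) (h(R) = -5 + 1/(R + (R + 5)/(-3 + (R + 2))) = -5 + 1/(R + (5 + R)/(-3 + (2 + R))) = -5 + 1/(R + (5 + R)/(-1 + R)))
(-5*(-544))*(3 + h(d)) = (-5*(-544))*(3 + (-26 - 2 - 5*(-2)**2)/(5 + (-2)**2)) = 2720*(3 + (-26 - 2 - 5*4)/(5 + 4)) = 2720*(3 + (-26 - 2 - 20)/9) = 2720*(3 + (1/9)*(-48)) = 2720*(3 - 16/3) = 2720*(-7/3) = -19040/3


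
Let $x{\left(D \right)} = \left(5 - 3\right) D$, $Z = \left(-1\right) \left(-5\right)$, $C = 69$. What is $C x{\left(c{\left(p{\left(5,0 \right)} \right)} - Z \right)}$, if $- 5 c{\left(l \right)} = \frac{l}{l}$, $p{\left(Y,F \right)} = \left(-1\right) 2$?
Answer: $- \frac{3588}{5} \approx -717.6$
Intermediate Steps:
$p{\left(Y,F \right)} = -2$
$Z = 5$
$c{\left(l \right)} = - \frac{1}{5}$ ($c{\left(l \right)} = - \frac{l \frac{1}{l}}{5} = \left(- \frac{1}{5}\right) 1 = - \frac{1}{5}$)
$x{\left(D \right)} = 2 D$
$C x{\left(c{\left(p{\left(5,0 \right)} \right)} - Z \right)} = 69 \cdot 2 \left(- \frac{1}{5} - 5\right) = 69 \cdot 2 \left(- \frac{26}{5}\right) = 69 \left(- \frac{52}{5}\right) = - \frac{3588}{5}$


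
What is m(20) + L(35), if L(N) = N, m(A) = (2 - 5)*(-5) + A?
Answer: 70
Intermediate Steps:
m(A) = 15 + A (m(A) = -3*(-5) + A = 15 + A)
m(20) + L(35) = (15 + 20) + 35 = 35 + 35 = 70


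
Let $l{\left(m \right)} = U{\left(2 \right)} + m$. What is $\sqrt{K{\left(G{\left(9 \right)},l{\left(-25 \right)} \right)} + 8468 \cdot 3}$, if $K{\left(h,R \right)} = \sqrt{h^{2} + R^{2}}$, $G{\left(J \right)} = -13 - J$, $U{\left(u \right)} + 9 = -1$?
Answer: $\sqrt{25404 + \sqrt{1709}} \approx 159.52$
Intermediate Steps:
$U{\left(u \right)} = -10$ ($U{\left(u \right)} = -9 - 1 = -10$)
$l{\left(m \right)} = -10 + m$
$K{\left(h,R \right)} = \sqrt{R^{2} + h^{2}}$
$\sqrt{K{\left(G{\left(9 \right)},l{\left(-25 \right)} \right)} + 8468 \cdot 3} = \sqrt{\sqrt{\left(-10 - 25\right)^{2} + \left(-13 - 9\right)^{2}} + 8468 \cdot 3} = \sqrt{\sqrt{\left(-35\right)^{2} + \left(-13 - 9\right)^{2}} + 25404} = \sqrt{\sqrt{1225 + \left(-22\right)^{2}} + 25404} = \sqrt{\sqrt{1225 + 484} + 25404} = \sqrt{\sqrt{1709} + 25404} = \sqrt{25404 + \sqrt{1709}}$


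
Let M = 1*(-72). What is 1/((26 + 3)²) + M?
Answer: -60551/841 ≈ -71.999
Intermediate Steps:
M = -72
1/((26 + 3)²) + M = 1/((26 + 3)²) - 72 = 1/(29²) - 72 = 1/841 - 72 = -60551/841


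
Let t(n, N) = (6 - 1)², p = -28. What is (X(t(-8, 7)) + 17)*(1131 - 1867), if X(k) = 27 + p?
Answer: -11776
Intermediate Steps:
t(n, N) = 25 (t(n, N) = 5² = 25)
X(k) = -1 (X(k) = 27 - 28 = -1)
(X(t(-8, 7)) + 17)*(1131 - 1867) = (-1 + 17)*(1131 - 1867) = 16*(-736) = -11776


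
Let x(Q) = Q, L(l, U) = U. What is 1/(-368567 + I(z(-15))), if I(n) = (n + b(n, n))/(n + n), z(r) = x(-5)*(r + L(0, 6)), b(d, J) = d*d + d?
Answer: -2/737087 ≈ -2.7134e-6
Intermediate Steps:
b(d, J) = d + d**2 (b(d, J) = d**2 + d = d + d**2)
z(r) = -30 - 5*r (z(r) = -5*(r + 6) = -5*(6 + r) = -30 - 5*r)
I(n) = (n + n*(1 + n))/(2*n) (I(n) = (n + n*(1 + n))/(n + n) = (n + n*(1 + n))/((2*n)) = (n + n*(1 + n))*(1/(2*n)) = (n + n*(1 + n))/(2*n))
1/(-368567 + I(z(-15))) = 1/(-368567 + (1 + (-30 - 5*(-15))/2)) = 1/(-368567 + (1 + (-30 + 75)/2)) = 1/(-368567 + (1 + (1/2)*45)) = 1/(-368567 + (1 + 45/2)) = 1/(-368567 + 47/2) = 1/(-737087/2) = -2/737087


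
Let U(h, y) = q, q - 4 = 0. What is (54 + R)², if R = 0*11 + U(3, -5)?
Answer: 3364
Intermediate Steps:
q = 4 (q = 4 + 0 = 4)
U(h, y) = 4
R = 4 (R = 0*11 + 4 = 0 + 4 = 4)
(54 + R)² = (54 + 4)² = 58² = 3364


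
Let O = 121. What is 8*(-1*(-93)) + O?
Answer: 865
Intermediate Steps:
8*(-1*(-93)) + O = 8*(-1*(-93)) + 121 = 8*93 + 121 = 744 + 121 = 865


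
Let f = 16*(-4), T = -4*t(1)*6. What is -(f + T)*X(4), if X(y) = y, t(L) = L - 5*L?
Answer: -128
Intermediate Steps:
t(L) = -4*L
T = 96 (T = -(-16)*6 = -4*(-4)*6 = 16*6 = 96)
f = -64
-(f + T)*X(4) = -(-64 + 96)*4 = -32*4 = -1*128 = -128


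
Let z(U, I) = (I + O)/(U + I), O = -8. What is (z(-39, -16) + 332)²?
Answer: 334304656/3025 ≈ 1.1051e+5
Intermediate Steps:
z(U, I) = (-8 + I)/(I + U) (z(U, I) = (I - 8)/(U + I) = (-8 + I)/(I + U))
(z(-39, -16) + 332)² = ((-8 - 16)/(-16 - 39) + 332)² = (-24/(-55) + 332)² = (-1/55*(-24) + 332)² = (24/55 + 332)² = (18284/55)² = 334304656/3025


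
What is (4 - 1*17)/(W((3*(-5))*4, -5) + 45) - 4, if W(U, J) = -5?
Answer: -173/40 ≈ -4.3250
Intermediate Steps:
(4 - 1*17)/(W((3*(-5))*4, -5) + 45) - 4 = (4 - 1*17)/(-5 + 45) - 4 = (4 - 17)/40 - 4 = (1/40)*(-13) - 4 = -13/40 - 4 = -173/40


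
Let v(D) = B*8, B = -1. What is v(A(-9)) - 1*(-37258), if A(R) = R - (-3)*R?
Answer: 37250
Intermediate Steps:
A(R) = 4*R (A(R) = R + 3*R = 4*R)
v(D) = -8 (v(D) = -1*8 = -8)
v(A(-9)) - 1*(-37258) = -8 - 1*(-37258) = -8 + 37258 = 37250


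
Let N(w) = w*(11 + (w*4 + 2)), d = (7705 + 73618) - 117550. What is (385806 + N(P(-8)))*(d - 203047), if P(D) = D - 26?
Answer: -93313988712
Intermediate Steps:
d = -36227 (d = 81323 - 117550 = -36227)
P(D) = -26 + D
N(w) = w*(13 + 4*w) (N(w) = w*(11 + (4*w + 2)) = w*(11 + (2 + 4*w)) = w*(13 + 4*w))
(385806 + N(P(-8)))*(d - 203047) = (385806 + (-26 - 8)*(13 + 4*(-26 - 8)))*(-36227 - 203047) = (385806 - 34*(13 + 4*(-34)))*(-239274) = (385806 - 34*(13 - 136))*(-239274) = (385806 - 34*(-123))*(-239274) = (385806 + 4182)*(-239274) = 389988*(-239274) = -93313988712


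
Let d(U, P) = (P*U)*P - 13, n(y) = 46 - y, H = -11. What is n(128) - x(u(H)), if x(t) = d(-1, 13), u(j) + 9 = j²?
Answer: 100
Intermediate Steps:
d(U, P) = -13 + U*P² (d(U, P) = U*P² - 13 = -13 + U*P²)
u(j) = -9 + j²
x(t) = -182 (x(t) = -13 - 1*13² = -13 - 1*169 = -13 - 169 = -182)
n(128) - x(u(H)) = (46 - 1*128) - 1*(-182) = (46 - 128) + 182 = -82 + 182 = 100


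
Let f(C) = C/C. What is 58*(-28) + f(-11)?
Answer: -1623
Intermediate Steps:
f(C) = 1
58*(-28) + f(-11) = 58*(-28) + 1 = -1624 + 1 = -1623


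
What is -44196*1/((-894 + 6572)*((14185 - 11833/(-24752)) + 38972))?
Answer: -32174688/219730900799 ≈ -0.00014643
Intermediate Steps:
-44196*1/((-894 + 6572)*((14185 - 11833/(-24752)) + 38972)) = -44196*1/(5678*((14185 - 11833*(-1/24752)) + 38972)) = -44196*1/(5678*((14185 + 11833/24752) + 38972)) = -44196*1/(5678*(351118953/24752 + 38972)) = -44196/((1315753897/24752)*5678) = -44196/219730900799/728 = -44196*728/219730900799 = -32174688/219730900799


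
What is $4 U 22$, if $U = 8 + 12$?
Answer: $1760$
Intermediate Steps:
$U = 20$
$4 U 22 = 4 \cdot 20 \cdot 22 = 80 \cdot 22 = 1760$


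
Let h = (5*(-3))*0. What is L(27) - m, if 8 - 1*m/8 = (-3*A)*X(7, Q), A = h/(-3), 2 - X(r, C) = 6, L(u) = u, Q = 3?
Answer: -37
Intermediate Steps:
h = 0 (h = -15*0 = 0)
X(r, C) = -4 (X(r, C) = 2 - 1*6 = 2 - 6 = -4)
A = 0 (A = 0/(-3) = 0*(-⅓) = 0)
m = 64 (m = 64 - 8*(-3*0)*(-4) = 64 - 0*(-4) = 64 - 8*0 = 64 + 0 = 64)
L(27) - m = 27 - 1*64 = 27 - 64 = -37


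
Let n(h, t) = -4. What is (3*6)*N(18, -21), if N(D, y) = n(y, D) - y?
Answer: 306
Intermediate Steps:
N(D, y) = -4 - y
(3*6)*N(18, -21) = (3*6)*(-4 - 1*(-21)) = 18*(-4 + 21) = 18*17 = 306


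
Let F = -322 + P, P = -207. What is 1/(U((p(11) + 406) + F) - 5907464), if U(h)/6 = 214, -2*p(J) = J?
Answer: -1/5906180 ≈ -1.6931e-7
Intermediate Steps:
p(J) = -J/2
F = -529 (F = -322 - 207 = -529)
U(h) = 1284 (U(h) = 6*214 = 1284)
1/(U((p(11) + 406) + F) - 5907464) = 1/(1284 - 5907464) = 1/(-5906180) = -1/5906180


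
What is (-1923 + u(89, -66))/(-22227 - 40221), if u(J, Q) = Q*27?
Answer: 1235/20816 ≈ 0.059329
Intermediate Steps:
u(J, Q) = 27*Q
(-1923 + u(89, -66))/(-22227 - 40221) = (-1923 + 27*(-66))/(-22227 - 40221) = (-1923 - 1782)/(-62448) = -3705*(-1/62448) = 1235/20816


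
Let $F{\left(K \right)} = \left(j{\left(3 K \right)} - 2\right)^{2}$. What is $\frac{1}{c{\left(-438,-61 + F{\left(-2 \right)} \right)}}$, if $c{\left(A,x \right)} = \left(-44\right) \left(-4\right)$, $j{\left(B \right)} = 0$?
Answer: $\frac{1}{176} \approx 0.0056818$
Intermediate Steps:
$F{\left(K \right)} = 4$ ($F{\left(K \right)} = \left(0 - 2\right)^{2} = \left(-2\right)^{2} = 4$)
$c{\left(A,x \right)} = 176$
$\frac{1}{c{\left(-438,-61 + F{\left(-2 \right)} \right)}} = \frac{1}{176}$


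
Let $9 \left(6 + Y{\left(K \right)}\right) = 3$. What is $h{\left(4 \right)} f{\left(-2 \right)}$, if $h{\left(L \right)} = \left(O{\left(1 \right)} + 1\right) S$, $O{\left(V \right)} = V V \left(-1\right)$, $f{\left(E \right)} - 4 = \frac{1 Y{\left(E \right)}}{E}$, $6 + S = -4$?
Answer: $0$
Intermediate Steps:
$S = -10$ ($S = -6 - 4 = -10$)
$Y{\left(K \right)} = - \frac{17}{3}$ ($Y{\left(K \right)} = -6 + \frac{1}{9} \cdot 3 = -6 + \frac{1}{3} = - \frac{17}{3}$)
$f{\left(E \right)} = 4 - \frac{17}{3 E}$ ($f{\left(E \right)} = 4 + \frac{1 \left(- \frac{17}{3}\right)}{E} = 4 - \frac{17}{3 E}$)
$O{\left(V \right)} = - V^{2}$ ($O{\left(V \right)} = V^{2} \left(-1\right) = - V^{2}$)
$h{\left(L \right)} = 0$ ($h{\left(L \right)} = \left(- 1^{2} + 1\right) \left(-10\right) = \left(\left(-1\right) 1 + 1\right) \left(-10\right) = \left(-1 + 1\right) \left(-10\right) = 0 \left(-10\right) = 0$)
$h{\left(4 \right)} f{\left(-2 \right)} = 0 \left(4 - \frac{17}{3 \left(-2\right)}\right) = 0 \left(4 - - \frac{17}{6}\right) = 0 \left(4 + \frac{17}{6}\right) = 0 \cdot \frac{41}{6} = 0$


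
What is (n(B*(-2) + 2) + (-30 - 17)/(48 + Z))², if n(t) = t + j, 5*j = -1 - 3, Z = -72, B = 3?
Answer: 116281/14400 ≈ 8.0751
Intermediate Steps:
j = -⅘ (j = (-1 - 3)/5 = (⅕)*(-4) = -⅘ ≈ -0.80000)
n(t) = -⅘ + t (n(t) = t - ⅘ = -⅘ + t)
(n(B*(-2) + 2) + (-30 - 17)/(48 + Z))² = ((-⅘ + (3*(-2) + 2)) + (-30 - 17)/(48 - 72))² = ((-⅘ + (-6 + 2)) - 47/(-24))² = ((-⅘ - 4) - 47*(-1/24))² = (-24/5 + 47/24)² = (-341/120)² = 116281/14400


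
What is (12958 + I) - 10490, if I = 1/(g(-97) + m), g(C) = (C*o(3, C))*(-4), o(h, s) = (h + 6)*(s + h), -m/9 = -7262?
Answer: 648812519/262890 ≈ 2468.0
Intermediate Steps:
m = 65358 (m = -9*(-7262) = 65358)
o(h, s) = (6 + h)*(h + s)
g(C) = -4*C*(27 + 9*C) (g(C) = (C*(3² + 6*3 + 6*C + 3*C))*(-4) = (C*(9 + 18 + 6*C + 3*C))*(-4) = (C*(27 + 9*C))*(-4) = -4*C*(27 + 9*C))
I = -1/262890 (I = 1/(-36*(-97)*(3 - 97) + 65358) = 1/(-36*(-97)*(-94) + 65358) = 1/(-328248 + 65358) = 1/(-262890) = -1/262890 ≈ -3.8039e-6)
(12958 + I) - 10490 = (12958 - 1/262890) - 10490 = 3406528619/262890 - 10490 = 648812519/262890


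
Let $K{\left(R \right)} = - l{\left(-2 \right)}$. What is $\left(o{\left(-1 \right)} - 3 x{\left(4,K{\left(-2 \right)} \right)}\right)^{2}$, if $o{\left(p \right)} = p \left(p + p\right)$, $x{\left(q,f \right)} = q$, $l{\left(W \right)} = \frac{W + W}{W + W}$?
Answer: $100$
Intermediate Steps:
$l{\left(W \right)} = 1$ ($l{\left(W \right)} = \frac{2 W}{2 W} = 2 W \frac{1}{2 W} = 1$)
$K{\left(R \right)} = -1$ ($K{\left(R \right)} = \left(-1\right) 1 = -1$)
$o{\left(p \right)} = 2 p^{2}$ ($o{\left(p \right)} = p 2 p = 2 p^{2}$)
$\left(o{\left(-1 \right)} - 3 x{\left(4,K{\left(-2 \right)} \right)}\right)^{2} = \left(2 \left(-1\right)^{2} - 12\right)^{2} = \left(2 \cdot 1 - 12\right)^{2} = \left(2 - 12\right)^{2} = \left(-10\right)^{2} = 100$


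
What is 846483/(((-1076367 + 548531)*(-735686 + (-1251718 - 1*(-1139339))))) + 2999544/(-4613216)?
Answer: -92831145154788/142772157904085 ≈ -0.65020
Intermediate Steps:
846483/(((-1076367 + 548531)*(-735686 + (-1251718 - 1*(-1139339))))) + 2999544/(-4613216) = 846483/((-527836*(-735686 + (-1251718 + 1139339)))) + 2999544*(-1/4613216) = 846483/((-527836*(-735686 - 112379))) - 374943/576652 = 846483/((-527836*(-848065))) - 374943/576652 = 846483/447639237340 - 374943/576652 = 846483*(1/447639237340) - 374943/576652 = 7491/3961409180 - 374943/576652 = -92831145154788/142772157904085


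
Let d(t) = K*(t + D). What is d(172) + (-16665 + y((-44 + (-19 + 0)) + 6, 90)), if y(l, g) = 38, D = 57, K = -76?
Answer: -34031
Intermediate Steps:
d(t) = -4332 - 76*t (d(t) = -76*(t + 57) = -76*(57 + t) = -4332 - 76*t)
d(172) + (-16665 + y((-44 + (-19 + 0)) + 6, 90)) = (-4332 - 76*172) + (-16665 + 38) = (-4332 - 13072) - 16627 = -17404 - 16627 = -34031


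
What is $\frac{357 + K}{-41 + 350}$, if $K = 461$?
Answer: $\frac{818}{309} \approx 2.6472$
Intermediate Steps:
$\frac{357 + K}{-41 + 350} = \frac{357 + 461}{-41 + 350} = \frac{818}{309}$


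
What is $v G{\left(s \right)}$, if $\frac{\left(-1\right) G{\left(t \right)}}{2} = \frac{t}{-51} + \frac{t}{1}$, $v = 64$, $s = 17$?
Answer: $- \frac{6400}{3} \approx -2133.3$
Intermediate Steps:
$G{\left(t \right)} = - \frac{100 t}{51}$ ($G{\left(t \right)} = - 2 \left(\frac{t}{-51} + \frac{t}{1}\right) = - 2 \left(t \left(- \frac{1}{51}\right) + t 1\right) = - 2 \left(- \frac{t}{51} + t\right) = - 2 \frac{50 t}{51} = - \frac{100 t}{51}$)
$v G{\left(s \right)} = 64 \left(\left(- \frac{100}{51}\right) 17\right) = 64 \left(- \frac{100}{3}\right) = - \frac{6400}{3}$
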